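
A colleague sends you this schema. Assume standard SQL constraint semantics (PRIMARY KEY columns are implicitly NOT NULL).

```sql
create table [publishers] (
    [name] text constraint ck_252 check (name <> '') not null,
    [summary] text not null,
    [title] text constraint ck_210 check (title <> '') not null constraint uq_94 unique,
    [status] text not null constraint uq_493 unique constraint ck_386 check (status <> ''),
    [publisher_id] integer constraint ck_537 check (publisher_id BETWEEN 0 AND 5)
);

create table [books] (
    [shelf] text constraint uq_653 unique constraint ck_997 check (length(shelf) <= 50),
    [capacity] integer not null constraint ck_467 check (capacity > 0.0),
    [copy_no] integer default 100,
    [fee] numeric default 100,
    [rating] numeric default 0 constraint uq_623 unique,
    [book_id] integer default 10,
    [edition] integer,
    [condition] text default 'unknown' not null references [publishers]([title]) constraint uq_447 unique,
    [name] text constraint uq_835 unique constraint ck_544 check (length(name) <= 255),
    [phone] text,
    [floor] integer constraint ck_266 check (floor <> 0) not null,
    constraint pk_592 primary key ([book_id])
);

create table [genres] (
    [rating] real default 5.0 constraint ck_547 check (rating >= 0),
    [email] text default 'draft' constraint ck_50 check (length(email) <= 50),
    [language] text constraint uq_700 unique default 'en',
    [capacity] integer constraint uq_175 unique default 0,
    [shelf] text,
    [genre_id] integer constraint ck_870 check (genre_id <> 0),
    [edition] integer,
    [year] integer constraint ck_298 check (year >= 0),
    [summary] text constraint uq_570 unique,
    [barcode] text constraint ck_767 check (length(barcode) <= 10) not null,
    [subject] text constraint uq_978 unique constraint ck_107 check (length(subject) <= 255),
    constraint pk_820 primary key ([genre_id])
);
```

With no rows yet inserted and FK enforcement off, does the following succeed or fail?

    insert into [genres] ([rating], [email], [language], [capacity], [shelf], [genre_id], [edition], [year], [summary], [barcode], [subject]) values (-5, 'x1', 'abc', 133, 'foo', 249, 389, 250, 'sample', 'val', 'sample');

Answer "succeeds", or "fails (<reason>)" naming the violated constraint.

The value -5 for rating violates CHECK (rating >= 0).

fails (CHECK on rating)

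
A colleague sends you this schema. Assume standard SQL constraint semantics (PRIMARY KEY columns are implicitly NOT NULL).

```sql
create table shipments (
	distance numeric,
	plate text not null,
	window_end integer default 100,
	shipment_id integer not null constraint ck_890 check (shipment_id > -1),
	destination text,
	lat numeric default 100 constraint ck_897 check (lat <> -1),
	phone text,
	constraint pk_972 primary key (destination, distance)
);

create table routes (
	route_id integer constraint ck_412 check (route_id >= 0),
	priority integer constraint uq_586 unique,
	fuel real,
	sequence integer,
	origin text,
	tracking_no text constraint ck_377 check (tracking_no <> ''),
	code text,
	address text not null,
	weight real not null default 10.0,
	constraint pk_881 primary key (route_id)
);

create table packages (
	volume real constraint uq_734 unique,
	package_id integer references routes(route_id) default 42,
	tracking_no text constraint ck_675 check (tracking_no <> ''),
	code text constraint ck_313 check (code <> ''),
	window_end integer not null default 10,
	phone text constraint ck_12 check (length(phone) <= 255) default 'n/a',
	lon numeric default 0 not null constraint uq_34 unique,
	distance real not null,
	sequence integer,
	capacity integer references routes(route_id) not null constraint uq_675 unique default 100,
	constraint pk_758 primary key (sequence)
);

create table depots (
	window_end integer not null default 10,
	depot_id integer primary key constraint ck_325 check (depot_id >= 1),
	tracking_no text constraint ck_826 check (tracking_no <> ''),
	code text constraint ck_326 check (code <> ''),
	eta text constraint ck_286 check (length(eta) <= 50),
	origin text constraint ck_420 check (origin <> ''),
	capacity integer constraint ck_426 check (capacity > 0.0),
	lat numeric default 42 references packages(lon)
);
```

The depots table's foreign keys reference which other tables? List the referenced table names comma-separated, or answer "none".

packages

- lat REFERENCES packages(lon).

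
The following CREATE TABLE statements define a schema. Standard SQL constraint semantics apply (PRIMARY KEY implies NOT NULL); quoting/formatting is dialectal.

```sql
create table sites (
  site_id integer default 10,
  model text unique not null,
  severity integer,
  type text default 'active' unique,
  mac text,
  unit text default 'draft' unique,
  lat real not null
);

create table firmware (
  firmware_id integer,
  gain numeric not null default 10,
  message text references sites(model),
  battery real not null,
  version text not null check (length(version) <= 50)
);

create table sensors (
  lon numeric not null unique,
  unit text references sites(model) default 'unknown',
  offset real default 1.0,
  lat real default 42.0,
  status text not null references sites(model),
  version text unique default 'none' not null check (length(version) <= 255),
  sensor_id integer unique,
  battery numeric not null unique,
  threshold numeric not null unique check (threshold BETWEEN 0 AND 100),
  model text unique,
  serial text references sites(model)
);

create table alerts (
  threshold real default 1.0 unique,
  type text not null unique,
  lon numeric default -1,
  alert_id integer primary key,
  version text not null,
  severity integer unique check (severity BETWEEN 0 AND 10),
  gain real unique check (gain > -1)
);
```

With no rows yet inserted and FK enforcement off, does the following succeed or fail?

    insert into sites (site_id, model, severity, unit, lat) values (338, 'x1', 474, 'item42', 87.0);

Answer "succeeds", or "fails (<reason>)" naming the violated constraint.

succeeds

NOT NULL columns: lat is supplied; model is supplied.
No constraint is violated.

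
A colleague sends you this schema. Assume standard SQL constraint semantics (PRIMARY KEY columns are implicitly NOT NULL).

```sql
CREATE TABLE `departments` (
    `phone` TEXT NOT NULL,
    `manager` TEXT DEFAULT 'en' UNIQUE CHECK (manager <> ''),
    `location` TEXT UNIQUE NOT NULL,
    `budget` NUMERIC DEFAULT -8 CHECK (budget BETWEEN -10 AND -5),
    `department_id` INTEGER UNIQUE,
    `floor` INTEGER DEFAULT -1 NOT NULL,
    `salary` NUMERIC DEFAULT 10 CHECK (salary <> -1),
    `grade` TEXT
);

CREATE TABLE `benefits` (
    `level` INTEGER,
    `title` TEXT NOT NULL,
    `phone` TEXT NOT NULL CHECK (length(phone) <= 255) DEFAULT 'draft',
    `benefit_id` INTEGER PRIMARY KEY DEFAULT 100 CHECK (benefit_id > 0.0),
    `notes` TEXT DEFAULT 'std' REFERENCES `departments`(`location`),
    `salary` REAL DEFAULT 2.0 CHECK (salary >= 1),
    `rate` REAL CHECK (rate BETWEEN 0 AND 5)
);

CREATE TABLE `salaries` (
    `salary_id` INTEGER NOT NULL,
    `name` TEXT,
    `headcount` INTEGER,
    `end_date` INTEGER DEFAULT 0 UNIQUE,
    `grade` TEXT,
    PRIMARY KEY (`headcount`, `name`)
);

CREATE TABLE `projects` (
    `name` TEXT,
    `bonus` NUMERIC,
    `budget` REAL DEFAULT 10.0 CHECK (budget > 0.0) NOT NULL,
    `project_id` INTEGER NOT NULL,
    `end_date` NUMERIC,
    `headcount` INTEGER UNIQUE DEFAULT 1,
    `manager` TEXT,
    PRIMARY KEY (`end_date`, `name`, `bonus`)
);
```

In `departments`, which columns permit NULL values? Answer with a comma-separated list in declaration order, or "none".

- phone: declared NOT NULL → not nullable.
- manager: CHECK does not forbid NULL (a CHECK constraint passes when its expression is NULL) → nullable.
- location: declared NOT NULL → not nullable.
- budget: CHECK does not forbid NULL (a CHECK constraint passes when its expression is NULL) → nullable.
- department_id: UNIQUE does not imply NOT NULL → nullable.
- floor: declared NOT NULL → not nullable.
- salary: CHECK does not forbid NULL (a CHECK constraint passes when its expression is NULL) → nullable.
- grade: no NOT NULL constraint applies → nullable.

manager, budget, department_id, salary, grade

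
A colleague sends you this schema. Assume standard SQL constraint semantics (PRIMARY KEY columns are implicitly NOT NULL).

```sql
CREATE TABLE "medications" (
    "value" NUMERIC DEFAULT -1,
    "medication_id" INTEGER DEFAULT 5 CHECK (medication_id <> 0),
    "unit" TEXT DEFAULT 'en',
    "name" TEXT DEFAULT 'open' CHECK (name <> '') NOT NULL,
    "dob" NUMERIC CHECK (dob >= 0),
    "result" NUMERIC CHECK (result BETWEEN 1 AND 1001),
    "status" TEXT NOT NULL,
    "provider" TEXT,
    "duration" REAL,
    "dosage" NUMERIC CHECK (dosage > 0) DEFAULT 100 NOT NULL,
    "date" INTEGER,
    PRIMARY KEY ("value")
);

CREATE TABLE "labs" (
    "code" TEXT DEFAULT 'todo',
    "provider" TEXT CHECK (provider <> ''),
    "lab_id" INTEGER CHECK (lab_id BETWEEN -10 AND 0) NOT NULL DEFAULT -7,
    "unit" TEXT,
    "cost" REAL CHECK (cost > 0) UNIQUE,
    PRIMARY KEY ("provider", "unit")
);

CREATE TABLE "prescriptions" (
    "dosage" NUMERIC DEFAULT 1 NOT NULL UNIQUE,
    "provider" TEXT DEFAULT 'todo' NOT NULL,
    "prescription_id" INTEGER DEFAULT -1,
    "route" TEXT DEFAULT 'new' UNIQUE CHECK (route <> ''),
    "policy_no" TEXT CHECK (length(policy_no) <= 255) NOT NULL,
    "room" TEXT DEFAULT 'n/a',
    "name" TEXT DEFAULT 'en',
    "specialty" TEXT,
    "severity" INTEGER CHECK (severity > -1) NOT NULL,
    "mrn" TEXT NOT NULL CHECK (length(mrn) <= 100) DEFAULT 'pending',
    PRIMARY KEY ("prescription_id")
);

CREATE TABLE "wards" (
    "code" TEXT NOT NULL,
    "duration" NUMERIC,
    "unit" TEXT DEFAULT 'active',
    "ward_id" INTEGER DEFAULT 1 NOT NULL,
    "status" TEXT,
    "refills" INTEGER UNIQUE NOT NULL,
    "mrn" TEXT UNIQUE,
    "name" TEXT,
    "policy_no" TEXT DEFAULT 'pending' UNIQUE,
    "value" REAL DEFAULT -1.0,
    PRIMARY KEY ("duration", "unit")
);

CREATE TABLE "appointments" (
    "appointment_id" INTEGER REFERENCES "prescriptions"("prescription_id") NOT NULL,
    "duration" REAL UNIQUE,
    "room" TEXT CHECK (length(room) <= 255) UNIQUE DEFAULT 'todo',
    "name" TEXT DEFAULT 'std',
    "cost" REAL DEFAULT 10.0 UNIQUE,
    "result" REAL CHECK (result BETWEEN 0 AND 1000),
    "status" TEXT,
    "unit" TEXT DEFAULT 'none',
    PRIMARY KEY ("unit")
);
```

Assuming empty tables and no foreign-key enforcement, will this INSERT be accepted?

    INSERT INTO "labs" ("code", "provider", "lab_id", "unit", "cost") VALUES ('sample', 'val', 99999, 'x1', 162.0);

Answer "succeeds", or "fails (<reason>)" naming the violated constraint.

The value 99999 for lab_id violates CHECK (lab_id BETWEEN -10 AND 0).

fails (CHECK on lab_id)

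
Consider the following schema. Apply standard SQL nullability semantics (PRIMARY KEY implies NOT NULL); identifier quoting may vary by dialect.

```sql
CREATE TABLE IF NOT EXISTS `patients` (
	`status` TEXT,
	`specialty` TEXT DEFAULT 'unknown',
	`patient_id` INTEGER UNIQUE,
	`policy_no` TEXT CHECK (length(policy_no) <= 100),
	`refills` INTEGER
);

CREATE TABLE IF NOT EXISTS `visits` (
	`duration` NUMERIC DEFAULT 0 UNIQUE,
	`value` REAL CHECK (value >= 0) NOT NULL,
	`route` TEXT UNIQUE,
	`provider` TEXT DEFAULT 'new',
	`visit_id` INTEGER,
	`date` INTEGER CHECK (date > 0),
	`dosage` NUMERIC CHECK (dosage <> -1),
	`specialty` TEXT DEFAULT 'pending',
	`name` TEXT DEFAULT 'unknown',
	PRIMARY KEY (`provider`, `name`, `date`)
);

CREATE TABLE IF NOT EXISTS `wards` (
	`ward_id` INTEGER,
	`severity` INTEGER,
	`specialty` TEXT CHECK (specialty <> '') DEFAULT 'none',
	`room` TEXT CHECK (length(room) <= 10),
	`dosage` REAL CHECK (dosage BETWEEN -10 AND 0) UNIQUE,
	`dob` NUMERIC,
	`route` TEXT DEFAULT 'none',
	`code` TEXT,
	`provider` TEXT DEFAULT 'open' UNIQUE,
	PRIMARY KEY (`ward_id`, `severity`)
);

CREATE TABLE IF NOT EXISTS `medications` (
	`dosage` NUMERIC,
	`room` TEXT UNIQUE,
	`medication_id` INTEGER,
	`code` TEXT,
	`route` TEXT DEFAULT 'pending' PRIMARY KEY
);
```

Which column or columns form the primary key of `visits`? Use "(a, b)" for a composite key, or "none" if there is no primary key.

A table-level PRIMARY KEY clause names 3 columns: provider, name, date.
This is a composite key — the combination is unique, not each column individually.

(provider, name, date)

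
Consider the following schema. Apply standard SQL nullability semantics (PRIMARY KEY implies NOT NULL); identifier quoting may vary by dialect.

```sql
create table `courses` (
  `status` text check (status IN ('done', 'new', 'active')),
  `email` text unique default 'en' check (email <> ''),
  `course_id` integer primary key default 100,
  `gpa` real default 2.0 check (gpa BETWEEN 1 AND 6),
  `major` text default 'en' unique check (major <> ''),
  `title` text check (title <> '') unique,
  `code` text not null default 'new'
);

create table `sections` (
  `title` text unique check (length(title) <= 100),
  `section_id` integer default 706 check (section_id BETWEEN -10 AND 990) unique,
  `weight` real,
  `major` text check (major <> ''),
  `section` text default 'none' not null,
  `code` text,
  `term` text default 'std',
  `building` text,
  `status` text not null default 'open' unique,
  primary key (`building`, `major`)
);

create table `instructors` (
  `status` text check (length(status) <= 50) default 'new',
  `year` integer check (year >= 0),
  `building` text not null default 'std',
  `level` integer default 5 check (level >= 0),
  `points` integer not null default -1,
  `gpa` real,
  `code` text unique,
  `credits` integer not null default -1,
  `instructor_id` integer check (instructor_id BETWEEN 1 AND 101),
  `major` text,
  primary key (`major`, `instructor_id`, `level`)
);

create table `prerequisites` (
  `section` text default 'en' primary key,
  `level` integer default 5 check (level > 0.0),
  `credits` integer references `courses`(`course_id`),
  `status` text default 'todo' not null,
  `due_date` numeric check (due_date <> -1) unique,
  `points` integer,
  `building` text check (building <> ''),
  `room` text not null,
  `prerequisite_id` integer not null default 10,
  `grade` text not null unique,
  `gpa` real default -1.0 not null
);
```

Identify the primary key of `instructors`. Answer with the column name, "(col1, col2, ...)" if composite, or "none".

A table-level PRIMARY KEY clause names 3 columns: major, instructor_id, level.
This is a composite key — the combination is unique, not each column individually.

(major, instructor_id, level)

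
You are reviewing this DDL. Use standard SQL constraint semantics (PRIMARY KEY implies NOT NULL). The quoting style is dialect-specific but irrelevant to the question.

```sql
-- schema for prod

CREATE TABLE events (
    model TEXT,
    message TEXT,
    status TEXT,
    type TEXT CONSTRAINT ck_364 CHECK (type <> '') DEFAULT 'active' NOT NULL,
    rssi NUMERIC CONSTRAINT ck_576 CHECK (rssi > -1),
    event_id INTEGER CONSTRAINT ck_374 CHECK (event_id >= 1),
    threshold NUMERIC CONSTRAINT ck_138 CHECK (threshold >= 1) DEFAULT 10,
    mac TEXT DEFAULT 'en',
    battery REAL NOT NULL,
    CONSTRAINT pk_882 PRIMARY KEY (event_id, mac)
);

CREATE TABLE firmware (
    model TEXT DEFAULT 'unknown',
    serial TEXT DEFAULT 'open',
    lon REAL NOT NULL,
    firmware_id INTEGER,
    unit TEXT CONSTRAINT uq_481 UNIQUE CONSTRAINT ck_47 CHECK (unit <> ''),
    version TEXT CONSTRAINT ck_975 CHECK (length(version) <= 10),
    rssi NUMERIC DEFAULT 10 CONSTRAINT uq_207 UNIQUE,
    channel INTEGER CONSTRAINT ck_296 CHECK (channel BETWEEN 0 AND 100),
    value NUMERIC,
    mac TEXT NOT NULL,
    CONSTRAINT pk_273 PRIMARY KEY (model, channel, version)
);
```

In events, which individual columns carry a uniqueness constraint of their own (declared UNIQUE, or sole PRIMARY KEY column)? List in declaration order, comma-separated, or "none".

- model: no UNIQUE or single-column PK constraint.
- message: no UNIQUE or single-column PK constraint.
- status: no UNIQUE or single-column PK constraint.
- type: no UNIQUE or single-column PK constraint.
- rssi: no UNIQUE or single-column PK constraint.
- event_id: part of a composite PRIMARY KEY — only the tuple is unique, not this column on its own.
- threshold: no UNIQUE or single-column PK constraint.
- mac: part of a composite PRIMARY KEY — only the tuple is unique, not this column on its own.
- battery: no UNIQUE or single-column PK constraint.

none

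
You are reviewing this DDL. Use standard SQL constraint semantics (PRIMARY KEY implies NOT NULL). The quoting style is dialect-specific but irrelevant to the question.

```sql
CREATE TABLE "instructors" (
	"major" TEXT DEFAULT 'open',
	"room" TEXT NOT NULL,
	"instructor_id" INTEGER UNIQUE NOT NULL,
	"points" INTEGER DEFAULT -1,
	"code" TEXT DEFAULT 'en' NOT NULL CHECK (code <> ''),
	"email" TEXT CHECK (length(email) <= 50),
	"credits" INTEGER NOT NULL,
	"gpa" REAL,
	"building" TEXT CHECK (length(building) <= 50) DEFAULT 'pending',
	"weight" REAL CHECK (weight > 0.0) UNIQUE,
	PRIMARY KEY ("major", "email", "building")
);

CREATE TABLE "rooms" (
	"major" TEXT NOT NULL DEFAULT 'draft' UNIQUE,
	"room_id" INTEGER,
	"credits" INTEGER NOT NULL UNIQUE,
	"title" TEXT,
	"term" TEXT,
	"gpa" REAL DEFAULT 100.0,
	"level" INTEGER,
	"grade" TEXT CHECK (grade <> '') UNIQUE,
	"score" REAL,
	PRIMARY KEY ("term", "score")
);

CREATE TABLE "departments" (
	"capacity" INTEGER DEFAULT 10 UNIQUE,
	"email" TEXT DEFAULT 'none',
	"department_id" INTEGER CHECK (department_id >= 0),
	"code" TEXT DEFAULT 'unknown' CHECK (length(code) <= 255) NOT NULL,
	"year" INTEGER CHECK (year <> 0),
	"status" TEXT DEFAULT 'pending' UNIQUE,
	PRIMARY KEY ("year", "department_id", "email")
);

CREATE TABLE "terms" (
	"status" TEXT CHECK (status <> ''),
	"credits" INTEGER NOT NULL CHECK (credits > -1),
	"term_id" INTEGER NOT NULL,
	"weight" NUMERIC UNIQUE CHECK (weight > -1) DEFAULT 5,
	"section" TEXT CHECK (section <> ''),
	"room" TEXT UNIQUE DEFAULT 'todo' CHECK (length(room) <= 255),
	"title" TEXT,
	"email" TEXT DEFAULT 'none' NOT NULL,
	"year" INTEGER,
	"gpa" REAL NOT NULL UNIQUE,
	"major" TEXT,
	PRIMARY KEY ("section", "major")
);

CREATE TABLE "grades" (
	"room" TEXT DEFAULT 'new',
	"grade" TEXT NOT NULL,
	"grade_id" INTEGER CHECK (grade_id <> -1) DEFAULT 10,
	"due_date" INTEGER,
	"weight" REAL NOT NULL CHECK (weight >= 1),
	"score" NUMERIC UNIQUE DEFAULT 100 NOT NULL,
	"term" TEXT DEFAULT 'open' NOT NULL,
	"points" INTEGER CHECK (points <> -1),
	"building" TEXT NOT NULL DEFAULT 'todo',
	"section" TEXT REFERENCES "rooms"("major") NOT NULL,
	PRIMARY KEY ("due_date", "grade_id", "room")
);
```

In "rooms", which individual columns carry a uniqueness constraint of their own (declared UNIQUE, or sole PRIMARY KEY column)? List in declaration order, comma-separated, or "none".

major, credits, grade

- major: declared UNIQUE → unique.
- room_id: no UNIQUE or single-column PK constraint.
- credits: declared UNIQUE → unique.
- title: no UNIQUE or single-column PK constraint.
- term: part of a composite PRIMARY KEY — only the tuple is unique, not this column on its own.
- gpa: no UNIQUE or single-column PK constraint.
- level: no UNIQUE or single-column PK constraint.
- grade: declared UNIQUE → unique.
- score: part of a composite PRIMARY KEY — only the tuple is unique, not this column on its own.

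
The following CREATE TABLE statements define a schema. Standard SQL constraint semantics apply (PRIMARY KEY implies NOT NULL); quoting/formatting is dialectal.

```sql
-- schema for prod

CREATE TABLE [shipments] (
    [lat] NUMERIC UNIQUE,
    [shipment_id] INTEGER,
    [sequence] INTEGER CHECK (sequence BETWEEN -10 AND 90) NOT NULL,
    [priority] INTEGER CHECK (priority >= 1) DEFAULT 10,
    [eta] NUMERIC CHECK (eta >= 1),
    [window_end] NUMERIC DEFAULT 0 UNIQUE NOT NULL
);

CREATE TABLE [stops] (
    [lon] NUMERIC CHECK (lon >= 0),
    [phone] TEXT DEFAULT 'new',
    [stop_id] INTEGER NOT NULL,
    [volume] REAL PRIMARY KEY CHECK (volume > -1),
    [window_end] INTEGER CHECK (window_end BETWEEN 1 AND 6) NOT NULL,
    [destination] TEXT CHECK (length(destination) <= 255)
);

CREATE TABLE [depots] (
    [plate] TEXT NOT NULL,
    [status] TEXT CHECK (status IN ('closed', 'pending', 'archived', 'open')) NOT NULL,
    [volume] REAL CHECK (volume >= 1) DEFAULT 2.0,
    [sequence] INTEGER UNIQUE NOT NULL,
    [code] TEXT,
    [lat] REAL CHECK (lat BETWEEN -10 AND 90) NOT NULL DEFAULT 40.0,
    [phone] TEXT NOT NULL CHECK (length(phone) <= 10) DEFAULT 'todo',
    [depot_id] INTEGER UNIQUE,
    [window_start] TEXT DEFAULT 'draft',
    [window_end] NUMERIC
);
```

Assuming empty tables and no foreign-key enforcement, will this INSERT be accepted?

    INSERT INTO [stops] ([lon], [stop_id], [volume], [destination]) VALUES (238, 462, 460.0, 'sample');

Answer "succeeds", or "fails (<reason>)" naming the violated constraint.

window_end is omitted from the column list and has no DEFAULT, so it would receive NULL.
But window_end is declared NOT NULL.

fails (NOT NULL on window_end)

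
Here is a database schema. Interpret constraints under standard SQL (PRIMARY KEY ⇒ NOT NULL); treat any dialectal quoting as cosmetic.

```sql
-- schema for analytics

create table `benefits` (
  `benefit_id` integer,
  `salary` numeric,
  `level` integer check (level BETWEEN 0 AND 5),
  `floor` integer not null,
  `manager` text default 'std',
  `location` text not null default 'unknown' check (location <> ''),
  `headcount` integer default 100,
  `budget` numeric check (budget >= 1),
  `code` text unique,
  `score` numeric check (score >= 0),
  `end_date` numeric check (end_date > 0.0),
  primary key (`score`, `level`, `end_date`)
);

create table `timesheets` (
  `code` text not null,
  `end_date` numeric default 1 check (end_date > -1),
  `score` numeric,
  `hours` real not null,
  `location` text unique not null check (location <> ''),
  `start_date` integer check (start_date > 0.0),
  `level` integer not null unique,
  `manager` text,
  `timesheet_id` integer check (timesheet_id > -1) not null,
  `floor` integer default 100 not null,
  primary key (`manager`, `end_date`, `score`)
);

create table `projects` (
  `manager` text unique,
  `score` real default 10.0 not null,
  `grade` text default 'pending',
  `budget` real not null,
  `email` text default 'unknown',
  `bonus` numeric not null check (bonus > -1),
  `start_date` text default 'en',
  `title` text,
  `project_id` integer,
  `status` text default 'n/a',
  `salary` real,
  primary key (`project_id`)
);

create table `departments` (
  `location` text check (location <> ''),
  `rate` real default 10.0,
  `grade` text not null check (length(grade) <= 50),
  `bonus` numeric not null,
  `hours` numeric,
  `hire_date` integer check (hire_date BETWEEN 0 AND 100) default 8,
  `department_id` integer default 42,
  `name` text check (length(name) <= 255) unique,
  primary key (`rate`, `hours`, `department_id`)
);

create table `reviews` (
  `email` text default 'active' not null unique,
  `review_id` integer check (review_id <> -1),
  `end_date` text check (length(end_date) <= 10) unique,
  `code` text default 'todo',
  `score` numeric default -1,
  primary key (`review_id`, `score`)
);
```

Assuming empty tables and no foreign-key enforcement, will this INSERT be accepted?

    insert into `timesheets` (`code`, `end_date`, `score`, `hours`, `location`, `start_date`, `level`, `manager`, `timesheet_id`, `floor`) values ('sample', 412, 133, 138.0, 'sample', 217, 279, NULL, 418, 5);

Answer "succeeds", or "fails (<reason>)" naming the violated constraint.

fails (NOT NULL on manager)

manager is explicitly set to NULL, but manager is part of the PRIMARY KEY (implied NOT NULL).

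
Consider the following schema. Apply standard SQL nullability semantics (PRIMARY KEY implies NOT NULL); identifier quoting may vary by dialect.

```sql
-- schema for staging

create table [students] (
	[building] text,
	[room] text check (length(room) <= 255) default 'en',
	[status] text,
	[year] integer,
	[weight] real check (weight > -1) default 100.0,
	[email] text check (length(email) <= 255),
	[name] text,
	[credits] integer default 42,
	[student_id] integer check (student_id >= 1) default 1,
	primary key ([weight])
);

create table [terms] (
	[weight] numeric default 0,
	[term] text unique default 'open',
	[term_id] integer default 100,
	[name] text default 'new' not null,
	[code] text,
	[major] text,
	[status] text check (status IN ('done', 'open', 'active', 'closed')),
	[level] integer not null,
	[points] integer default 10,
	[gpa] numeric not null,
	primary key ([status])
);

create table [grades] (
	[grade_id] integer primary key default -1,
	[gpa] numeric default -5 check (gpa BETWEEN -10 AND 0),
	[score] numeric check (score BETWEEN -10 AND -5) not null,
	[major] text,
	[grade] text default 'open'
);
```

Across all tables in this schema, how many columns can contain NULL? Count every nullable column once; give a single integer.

17

students: 8 nullable (building, room, status, year, email, name, credits, student_id — PK (weight) and explicit NOT NULL columns excluded).
terms: 6 nullable (weight, term, term_id, code, major, points — PK (status) and explicit NOT NULL columns excluded).
grades: 3 nullable (gpa, major, grade — PK (grade_id) and explicit NOT NULL columns excluded).
Total: 8 + 6 + 3 = 17.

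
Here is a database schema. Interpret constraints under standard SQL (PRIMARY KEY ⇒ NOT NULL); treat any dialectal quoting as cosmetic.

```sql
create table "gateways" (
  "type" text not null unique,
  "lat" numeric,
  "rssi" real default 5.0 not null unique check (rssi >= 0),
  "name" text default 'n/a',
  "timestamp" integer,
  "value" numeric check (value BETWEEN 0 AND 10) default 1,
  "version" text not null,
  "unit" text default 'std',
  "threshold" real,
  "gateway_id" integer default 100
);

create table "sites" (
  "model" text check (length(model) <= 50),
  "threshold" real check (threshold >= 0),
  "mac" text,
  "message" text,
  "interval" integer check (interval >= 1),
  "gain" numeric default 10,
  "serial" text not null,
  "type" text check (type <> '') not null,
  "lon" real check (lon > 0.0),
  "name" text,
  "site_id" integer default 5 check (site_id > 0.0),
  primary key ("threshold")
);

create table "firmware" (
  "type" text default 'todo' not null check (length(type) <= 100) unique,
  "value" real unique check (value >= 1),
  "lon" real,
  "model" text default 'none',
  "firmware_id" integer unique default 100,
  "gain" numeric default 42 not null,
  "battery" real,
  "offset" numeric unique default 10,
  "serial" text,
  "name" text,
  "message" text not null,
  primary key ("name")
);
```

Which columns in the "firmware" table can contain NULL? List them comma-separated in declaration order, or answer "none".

- type: declared NOT NULL → not nullable.
- value: CHECK does not forbid NULL (a CHECK constraint passes when its expression is NULL) → nullable.
- lon: no NOT NULL constraint applies → nullable.
- model: DEFAULT only fills an omitted column; an explicit NULL is still allowed → nullable.
- firmware_id: UNIQUE does not imply NOT NULL → nullable.
- gain: declared NOT NULL → not nullable.
- battery: no NOT NULL constraint applies → nullable.
- offset: UNIQUE does not imply NOT NULL → nullable.
- serial: no NOT NULL constraint applies → nullable.
- name: part of the PRIMARY KEY, which implies NOT NULL → not nullable.
- message: declared NOT NULL → not nullable.

value, lon, model, firmware_id, battery, offset, serial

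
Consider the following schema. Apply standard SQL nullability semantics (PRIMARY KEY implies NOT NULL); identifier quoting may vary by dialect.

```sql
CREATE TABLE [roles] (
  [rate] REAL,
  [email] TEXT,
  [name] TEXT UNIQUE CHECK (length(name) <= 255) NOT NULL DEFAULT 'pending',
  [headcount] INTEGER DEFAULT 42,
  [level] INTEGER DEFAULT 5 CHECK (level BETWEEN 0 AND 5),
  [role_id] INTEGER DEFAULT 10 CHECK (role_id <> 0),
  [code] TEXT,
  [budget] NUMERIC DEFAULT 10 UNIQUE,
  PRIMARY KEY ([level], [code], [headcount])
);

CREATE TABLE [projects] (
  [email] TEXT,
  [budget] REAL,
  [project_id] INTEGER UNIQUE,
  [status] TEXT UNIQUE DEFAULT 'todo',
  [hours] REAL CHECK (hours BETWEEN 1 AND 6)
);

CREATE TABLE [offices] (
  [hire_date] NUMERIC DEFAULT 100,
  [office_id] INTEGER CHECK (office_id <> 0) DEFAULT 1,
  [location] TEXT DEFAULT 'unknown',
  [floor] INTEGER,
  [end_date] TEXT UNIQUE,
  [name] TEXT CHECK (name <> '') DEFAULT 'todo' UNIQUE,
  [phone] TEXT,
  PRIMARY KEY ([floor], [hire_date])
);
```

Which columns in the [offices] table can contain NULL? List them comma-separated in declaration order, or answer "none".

- hire_date: part of the PRIMARY KEY, which implies NOT NULL → not nullable.
- office_id: CHECK does not forbid NULL (a CHECK constraint passes when its expression is NULL) → nullable.
- location: DEFAULT only fills an omitted column; an explicit NULL is still allowed → nullable.
- floor: part of the PRIMARY KEY, which implies NOT NULL → not nullable.
- end_date: UNIQUE does not imply NOT NULL → nullable.
- name: CHECK does not forbid NULL (a CHECK constraint passes when its expression is NULL) → nullable.
- phone: no NOT NULL constraint applies → nullable.

office_id, location, end_date, name, phone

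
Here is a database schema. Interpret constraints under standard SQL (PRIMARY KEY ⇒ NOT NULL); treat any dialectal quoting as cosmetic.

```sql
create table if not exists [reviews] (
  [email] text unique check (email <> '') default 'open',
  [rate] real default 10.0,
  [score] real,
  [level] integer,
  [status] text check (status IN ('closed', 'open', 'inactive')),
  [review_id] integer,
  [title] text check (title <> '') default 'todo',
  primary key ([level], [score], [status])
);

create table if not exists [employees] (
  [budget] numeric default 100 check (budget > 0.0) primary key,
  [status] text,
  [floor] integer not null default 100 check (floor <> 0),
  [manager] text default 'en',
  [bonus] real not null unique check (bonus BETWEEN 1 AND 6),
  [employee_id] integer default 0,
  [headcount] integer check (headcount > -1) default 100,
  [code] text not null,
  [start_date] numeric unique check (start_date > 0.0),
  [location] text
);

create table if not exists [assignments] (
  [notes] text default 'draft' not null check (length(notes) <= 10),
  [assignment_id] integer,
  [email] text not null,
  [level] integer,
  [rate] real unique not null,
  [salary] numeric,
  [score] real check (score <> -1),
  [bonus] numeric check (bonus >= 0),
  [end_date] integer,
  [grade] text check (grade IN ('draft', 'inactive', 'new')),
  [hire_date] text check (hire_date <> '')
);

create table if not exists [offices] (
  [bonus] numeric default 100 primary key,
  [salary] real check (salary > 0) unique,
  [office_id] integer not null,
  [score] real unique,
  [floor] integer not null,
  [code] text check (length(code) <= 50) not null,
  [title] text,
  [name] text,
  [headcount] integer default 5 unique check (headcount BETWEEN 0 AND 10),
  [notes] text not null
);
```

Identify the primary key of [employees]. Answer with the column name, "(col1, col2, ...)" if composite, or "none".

budget

budget is declared PRIMARY KEY inline on the column.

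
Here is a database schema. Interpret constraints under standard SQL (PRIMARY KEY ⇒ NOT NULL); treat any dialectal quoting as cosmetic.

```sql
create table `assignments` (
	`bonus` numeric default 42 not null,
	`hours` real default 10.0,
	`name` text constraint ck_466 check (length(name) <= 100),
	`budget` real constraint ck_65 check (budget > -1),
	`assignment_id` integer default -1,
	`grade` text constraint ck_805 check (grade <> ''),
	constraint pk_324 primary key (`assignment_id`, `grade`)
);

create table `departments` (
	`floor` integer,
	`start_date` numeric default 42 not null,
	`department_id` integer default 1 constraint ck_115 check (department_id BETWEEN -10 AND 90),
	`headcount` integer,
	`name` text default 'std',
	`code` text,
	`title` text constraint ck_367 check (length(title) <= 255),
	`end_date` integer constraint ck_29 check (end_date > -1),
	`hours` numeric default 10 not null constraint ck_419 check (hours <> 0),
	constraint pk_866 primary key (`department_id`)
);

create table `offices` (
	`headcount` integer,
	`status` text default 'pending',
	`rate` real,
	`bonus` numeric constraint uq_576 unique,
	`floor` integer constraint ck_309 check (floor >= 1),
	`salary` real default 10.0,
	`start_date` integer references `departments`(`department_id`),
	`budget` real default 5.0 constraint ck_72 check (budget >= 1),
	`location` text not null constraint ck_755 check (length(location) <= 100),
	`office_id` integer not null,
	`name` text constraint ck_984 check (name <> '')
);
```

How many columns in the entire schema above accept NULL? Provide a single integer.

18

assignments: 3 nullable (hours, name, budget — PK (assignment_id, grade) and explicit NOT NULL columns excluded).
departments: 6 nullable (floor, headcount, name, code, title, end_date — PK (department_id) and explicit NOT NULL columns excluded).
offices: 9 nullable (headcount, status, rate, bonus, floor, salary, start_date, budget, name — PK none and explicit NOT NULL columns excluded).
Total: 3 + 6 + 9 = 18.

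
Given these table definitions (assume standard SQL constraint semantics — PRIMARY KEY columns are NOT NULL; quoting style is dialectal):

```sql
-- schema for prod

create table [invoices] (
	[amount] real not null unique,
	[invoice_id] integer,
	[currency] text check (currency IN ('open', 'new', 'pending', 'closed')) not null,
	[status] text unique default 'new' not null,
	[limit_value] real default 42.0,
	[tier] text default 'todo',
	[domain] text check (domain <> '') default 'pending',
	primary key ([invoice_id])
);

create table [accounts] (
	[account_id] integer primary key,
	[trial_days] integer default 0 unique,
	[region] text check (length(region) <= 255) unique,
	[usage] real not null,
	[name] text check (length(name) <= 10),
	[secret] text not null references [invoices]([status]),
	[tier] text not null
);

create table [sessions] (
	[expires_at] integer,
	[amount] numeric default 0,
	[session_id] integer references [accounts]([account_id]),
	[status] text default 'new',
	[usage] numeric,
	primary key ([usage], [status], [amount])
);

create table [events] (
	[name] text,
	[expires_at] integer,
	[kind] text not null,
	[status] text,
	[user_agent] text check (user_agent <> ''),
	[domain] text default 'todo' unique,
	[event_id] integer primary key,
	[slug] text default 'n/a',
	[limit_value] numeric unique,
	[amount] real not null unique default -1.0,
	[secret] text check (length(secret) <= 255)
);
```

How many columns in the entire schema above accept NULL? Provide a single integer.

invoices: 3 nullable (limit_value, tier, domain — PK (invoice_id) and explicit NOT NULL columns excluded).
accounts: 3 nullable (trial_days, region, name — PK (account_id) and explicit NOT NULL columns excluded).
sessions: 2 nullable (expires_at, session_id — PK (usage, status, amount) and explicit NOT NULL columns excluded).
events: 8 nullable (name, expires_at, status, user_agent, domain, slug, limit_value, secret — PK (event_id) and explicit NOT NULL columns excluded).
Total: 3 + 3 + 2 + 8 = 16.

16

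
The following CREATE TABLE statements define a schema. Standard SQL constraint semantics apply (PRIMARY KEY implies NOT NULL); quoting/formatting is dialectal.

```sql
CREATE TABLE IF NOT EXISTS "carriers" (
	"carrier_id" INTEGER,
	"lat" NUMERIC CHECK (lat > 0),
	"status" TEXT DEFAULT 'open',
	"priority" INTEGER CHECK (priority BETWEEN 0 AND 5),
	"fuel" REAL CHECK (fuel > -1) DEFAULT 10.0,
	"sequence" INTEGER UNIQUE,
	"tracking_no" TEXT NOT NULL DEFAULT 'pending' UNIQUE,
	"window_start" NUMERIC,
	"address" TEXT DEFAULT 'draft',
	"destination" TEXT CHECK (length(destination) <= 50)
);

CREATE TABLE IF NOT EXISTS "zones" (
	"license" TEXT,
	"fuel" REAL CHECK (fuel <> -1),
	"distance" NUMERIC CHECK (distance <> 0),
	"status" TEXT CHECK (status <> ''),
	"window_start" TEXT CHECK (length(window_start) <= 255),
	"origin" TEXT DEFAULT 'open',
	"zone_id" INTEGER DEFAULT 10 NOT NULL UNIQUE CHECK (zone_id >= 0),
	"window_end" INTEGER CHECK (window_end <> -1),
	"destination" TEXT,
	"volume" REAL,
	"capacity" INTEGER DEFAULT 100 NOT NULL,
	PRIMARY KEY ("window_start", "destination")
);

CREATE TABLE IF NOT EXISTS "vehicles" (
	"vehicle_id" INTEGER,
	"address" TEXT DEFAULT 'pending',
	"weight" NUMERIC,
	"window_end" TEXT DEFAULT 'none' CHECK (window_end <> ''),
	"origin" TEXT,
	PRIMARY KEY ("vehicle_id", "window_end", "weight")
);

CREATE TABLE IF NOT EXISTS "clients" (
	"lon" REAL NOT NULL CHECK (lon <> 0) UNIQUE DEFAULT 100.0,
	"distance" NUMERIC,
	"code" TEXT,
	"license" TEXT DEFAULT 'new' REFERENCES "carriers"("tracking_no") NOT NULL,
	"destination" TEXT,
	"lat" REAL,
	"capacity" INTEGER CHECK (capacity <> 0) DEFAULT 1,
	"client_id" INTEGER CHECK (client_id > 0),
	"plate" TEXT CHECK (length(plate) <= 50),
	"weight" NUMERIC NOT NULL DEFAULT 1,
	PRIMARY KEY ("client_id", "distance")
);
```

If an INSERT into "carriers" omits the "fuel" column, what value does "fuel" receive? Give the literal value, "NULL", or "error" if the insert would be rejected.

fuel has an explicit DEFAULT 10.0.
When the column is omitted from an INSERT, that default is used.

10.0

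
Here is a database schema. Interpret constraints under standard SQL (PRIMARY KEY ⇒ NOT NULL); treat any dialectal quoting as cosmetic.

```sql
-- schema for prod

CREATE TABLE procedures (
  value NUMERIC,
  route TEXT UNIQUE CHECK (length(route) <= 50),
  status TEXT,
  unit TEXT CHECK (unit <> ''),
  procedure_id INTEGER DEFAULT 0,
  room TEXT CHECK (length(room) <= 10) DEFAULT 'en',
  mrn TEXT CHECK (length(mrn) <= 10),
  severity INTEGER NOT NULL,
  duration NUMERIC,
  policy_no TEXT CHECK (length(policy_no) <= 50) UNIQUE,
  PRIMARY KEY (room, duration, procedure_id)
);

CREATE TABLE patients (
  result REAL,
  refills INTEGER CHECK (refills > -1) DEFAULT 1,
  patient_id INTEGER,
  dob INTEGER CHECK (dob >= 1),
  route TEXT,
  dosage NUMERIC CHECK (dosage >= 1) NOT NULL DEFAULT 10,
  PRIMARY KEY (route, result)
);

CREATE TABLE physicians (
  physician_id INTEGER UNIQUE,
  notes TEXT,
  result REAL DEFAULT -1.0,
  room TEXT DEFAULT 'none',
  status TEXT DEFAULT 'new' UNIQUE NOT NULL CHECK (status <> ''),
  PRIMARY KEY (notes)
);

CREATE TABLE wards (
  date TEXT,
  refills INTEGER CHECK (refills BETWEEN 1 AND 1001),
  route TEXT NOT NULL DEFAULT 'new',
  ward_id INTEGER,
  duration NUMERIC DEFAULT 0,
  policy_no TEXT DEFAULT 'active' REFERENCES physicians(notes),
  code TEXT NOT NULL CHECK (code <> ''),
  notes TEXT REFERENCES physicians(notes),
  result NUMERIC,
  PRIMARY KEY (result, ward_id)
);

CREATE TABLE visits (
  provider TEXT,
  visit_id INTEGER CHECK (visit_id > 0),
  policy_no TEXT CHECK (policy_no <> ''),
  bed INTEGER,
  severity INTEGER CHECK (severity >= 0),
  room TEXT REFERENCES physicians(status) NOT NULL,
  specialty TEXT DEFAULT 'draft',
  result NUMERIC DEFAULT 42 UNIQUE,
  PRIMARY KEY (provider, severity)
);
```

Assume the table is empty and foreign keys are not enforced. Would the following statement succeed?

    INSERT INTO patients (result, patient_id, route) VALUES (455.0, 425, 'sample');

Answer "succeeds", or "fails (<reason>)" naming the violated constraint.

NOT NULL columns: dosage defaults to 10; result is supplied; route is supplied.
No constraint is violated.

succeeds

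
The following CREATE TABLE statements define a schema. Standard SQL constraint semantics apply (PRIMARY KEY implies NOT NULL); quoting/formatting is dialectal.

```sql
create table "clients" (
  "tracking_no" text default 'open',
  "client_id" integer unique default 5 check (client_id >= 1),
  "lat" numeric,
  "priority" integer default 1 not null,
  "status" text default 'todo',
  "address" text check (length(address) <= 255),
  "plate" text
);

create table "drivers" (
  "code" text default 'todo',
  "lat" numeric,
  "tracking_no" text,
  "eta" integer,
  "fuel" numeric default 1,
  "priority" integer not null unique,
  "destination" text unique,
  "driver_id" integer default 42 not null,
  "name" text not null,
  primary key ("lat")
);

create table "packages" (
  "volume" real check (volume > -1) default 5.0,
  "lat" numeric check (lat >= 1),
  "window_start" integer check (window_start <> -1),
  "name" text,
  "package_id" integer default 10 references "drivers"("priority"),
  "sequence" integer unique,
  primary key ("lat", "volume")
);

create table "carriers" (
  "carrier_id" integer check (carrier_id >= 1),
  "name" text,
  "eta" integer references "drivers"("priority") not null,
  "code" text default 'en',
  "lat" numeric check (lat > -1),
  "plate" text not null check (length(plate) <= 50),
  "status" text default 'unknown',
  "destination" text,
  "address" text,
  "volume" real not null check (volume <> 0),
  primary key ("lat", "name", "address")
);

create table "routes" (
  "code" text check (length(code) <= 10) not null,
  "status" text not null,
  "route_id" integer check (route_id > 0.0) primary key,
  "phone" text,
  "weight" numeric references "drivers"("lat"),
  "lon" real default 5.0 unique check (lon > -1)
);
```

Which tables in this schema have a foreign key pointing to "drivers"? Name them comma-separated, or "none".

packages, carriers, routes

- packages.package_id references drivers(priority).
- carriers.eta references drivers(priority).
- routes.weight references drivers(lat).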